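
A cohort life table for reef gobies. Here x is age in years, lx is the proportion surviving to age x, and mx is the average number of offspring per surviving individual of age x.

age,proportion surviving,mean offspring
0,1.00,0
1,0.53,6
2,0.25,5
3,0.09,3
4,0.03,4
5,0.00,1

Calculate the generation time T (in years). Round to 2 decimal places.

lx·mx: 0, 3.18, 1.25, 0.27, 0.12, 0 → R0 = 4.82
x·lx·mx: 0, 3.18, 2.5, 0.81, 0.48, 0 → Σ = 6.97
T = 6.97 / 4.82 = 1.446058… → 1.45

1.45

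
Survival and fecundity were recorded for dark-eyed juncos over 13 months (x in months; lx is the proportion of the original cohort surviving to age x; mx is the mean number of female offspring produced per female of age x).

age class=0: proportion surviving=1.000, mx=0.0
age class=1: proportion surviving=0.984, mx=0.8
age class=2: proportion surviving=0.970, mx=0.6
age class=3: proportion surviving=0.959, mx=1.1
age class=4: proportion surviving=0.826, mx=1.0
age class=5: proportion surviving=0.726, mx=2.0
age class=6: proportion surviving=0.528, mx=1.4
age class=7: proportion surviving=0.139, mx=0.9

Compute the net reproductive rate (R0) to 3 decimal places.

lx·mx by age: 0, 0.7872, 0.582, 1.0549, 0.826, 1.452, 0.7392, 0.1251
R0 = Σ lx·mx = 5.5664 → 5.566

5.566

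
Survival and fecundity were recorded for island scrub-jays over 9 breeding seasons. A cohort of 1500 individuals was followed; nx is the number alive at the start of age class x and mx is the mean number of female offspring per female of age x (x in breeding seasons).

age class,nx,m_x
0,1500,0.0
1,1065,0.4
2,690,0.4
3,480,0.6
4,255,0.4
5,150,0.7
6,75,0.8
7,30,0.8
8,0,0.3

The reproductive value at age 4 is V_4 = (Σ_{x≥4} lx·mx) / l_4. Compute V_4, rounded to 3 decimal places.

lx = nx/n0 = nx/1500: 1, 0.71, 0.46, 0.32, 0.17, 0.1, 0.05, 0.02, 0
lx·mx for x ≥ 4: 0.068, 0.07, 0.04, 0.016, 0 → sum = 0.194
V_4 = 0.194 / l_4 = 0.194 / 0.17 = 1.141176… → 1.141

1.141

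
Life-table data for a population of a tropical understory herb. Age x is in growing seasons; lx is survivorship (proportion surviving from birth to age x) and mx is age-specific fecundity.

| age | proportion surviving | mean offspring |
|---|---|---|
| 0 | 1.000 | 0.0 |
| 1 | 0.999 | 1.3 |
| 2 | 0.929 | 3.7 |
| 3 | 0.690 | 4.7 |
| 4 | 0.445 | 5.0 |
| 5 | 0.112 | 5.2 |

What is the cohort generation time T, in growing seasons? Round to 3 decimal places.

lx·mx: 0, 1.2987, 3.4373, 3.243, 2.225, 0.5824 → R0 = 10.7864
x·lx·mx: 0, 1.2987, 6.8746, 9.729, 8.9, 2.912 → Σ = 29.7143
T = 29.7143 / 10.7864 = 2.754793… → 2.755

2.755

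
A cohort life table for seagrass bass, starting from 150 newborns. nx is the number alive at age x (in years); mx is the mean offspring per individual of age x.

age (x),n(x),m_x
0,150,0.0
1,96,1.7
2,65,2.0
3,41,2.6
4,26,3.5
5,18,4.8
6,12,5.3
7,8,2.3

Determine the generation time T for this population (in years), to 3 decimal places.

3.109

lx = nx/n0 = nx/150: 1, 0.64, 0.43333…, 0.27333…, 0.17333…, 0.12, 0.08, 0.05333…
lx·mx: 0, 1.088, 0.866667…, 0.710667…, 0.606667…, 0.576, 0.424, 0.122667… → R0 = 4.394667…
x·lx·mx: 0, 1.088, 1.733333…, 2.132…, 2.426667…, 2.88, 2.544, 0.858667… → Σ = 13.662667…
T = 13.662667… / 4.394667… = 3.10892… → 3.109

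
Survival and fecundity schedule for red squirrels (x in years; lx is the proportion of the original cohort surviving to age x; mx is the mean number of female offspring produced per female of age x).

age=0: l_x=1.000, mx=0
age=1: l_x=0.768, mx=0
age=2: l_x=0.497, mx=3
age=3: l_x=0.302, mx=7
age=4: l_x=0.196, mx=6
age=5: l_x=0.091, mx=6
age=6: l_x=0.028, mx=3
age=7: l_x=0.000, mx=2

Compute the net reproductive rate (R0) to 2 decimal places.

5.41

lx·mx by age: 0, 0, 1.491, 2.114, 1.176, 0.546, 0.084, 0
R0 = Σ lx·mx = 5.411 → 5.41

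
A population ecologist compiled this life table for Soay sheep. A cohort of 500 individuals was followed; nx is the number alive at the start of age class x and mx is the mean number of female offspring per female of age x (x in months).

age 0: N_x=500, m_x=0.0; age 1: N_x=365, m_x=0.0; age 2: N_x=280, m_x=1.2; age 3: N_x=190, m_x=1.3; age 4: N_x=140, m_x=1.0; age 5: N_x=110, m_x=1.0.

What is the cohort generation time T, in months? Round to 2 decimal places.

3.03

lx = nx/n0 = nx/500: 1, 0.73, 0.56, 0.38, 0.28, 0.22
lx·mx: 0, 0, 0.672, 0.494, 0.28, 0.22 → R0 = 1.666
x·lx·mx: 0, 0, 1.344, 1.482, 1.12, 1.1 → Σ = 5.046
T = 5.046 / 1.666 = 3.028812… → 3.03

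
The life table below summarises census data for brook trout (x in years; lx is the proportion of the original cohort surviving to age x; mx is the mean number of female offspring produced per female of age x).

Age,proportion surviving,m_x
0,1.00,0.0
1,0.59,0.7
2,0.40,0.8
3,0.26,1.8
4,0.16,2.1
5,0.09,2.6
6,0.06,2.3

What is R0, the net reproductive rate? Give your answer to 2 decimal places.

1.91

lx·mx by age: 0, 0.413, 0.32, 0.468, 0.336, 0.234, 0.138
R0 = Σ lx·mx = 1.909 → 1.91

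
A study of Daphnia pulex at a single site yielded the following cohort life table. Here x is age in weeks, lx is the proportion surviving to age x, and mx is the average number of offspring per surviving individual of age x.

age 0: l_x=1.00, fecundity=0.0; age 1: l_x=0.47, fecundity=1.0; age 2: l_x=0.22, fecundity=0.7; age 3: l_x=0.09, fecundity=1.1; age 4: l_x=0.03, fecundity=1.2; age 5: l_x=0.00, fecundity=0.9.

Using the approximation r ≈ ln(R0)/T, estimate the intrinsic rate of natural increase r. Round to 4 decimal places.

-0.1717

R0 = Σ lx·mx = 0 + 0.47 + 0.154 + 0.099 + 0.036 + 0 = 0.759
Σ x·lx·mx = 1.219; T = 1.219/0.759 = 1.60606…
r ≈ ln(R0)/T = ln(0.759)/1.60606… = -0.171696… → -0.1717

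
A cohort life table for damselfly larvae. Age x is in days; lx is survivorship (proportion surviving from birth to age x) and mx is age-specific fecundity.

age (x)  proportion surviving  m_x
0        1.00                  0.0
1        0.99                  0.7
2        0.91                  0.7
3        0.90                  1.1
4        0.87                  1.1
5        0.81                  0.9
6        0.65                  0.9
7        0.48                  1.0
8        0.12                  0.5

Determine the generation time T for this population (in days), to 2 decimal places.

lx·mx: 0, 0.693, 0.637, 0.99, 0.957, 0.729, 0.585, 0.48, 0.06 → R0 = 5.131
x·lx·mx: 0, 0.693, 1.274, 2.97, 3.828, 3.645, 3.51, 3.36, 0.48 → Σ = 19.76
T = 19.76 / 5.131 = 3.851101… → 3.85

3.85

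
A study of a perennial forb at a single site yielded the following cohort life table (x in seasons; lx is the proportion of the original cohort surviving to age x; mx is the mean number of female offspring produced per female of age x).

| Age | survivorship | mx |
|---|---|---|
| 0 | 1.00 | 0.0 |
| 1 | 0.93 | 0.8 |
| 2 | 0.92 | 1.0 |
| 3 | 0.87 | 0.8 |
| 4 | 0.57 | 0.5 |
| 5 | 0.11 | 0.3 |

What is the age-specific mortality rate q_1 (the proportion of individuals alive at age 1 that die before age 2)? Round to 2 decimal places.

0.01

q_1 = (l_1 − l_2) / l_1 = (0.93 − 0.92) / 0.93
     = 0.01 / 0.93 = 0.010753… → 0.01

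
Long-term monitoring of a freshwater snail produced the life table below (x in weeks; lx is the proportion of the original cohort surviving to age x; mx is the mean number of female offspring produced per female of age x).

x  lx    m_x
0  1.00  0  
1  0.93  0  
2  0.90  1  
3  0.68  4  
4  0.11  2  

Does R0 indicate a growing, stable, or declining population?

R0 = Σ lx·mx = 0 + 0 + 0.9 + 2.72 + 0.22 = 3.84
R0 > 1, so the population is growing.

growing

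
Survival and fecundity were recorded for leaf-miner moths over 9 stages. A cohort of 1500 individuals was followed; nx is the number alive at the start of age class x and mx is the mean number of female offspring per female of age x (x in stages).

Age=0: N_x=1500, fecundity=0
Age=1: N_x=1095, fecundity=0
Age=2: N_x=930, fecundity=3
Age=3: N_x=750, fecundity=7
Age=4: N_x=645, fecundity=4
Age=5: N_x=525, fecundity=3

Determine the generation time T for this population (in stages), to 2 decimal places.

lx = nx/n0 = nx/1500: 1, 0.73, 0.62, 0.5, 0.43, 0.35
lx·mx: 0, 0, 1.86, 3.5, 1.72, 1.05 → R0 = 8.13
x·lx·mx: 0, 0, 3.72, 10.5, 6.88, 5.25 → Σ = 26.35
T = 26.35 / 8.13 = 3.241082… → 3.24

3.24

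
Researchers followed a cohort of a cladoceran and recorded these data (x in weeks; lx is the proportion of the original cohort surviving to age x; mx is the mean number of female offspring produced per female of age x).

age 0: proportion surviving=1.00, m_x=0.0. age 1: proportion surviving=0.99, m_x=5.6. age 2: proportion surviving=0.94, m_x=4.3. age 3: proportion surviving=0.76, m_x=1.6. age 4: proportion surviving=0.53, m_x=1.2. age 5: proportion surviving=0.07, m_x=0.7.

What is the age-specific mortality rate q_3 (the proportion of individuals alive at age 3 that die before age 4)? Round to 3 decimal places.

0.303

q_3 = (l_3 − l_4) / l_3 = (0.76 − 0.53) / 0.76
     = 0.23 / 0.76 = 0.302632… → 0.303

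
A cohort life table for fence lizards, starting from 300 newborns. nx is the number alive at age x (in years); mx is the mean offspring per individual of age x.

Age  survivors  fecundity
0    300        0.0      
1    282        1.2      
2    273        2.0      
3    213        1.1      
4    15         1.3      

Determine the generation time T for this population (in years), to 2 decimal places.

1.94

lx = nx/n0 = nx/300: 1, 0.94, 0.91, 0.71, 0.05
lx·mx: 0, 1.128, 1.82, 0.781, 0.065 → R0 = 3.794
x·lx·mx: 0, 1.128, 3.64, 2.343, 0.26 → Σ = 7.371
T = 7.371 / 3.794 = 1.942804… → 1.94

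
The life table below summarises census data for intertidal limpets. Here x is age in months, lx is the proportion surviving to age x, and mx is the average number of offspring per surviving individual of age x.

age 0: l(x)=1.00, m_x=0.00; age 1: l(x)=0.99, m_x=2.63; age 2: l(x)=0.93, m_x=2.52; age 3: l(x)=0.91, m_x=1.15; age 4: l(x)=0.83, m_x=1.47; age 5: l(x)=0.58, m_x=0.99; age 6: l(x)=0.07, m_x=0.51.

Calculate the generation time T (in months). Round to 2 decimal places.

lx·mx: 0, 2.6037, 2.3436, 1.0465, 1.2201, 0.5742, 0.0357 → R0 = 7.8238
x·lx·mx: 0, 2.6037, 4.6872, 3.1395, 4.8804, 2.871, 0.2142 → Σ = 18.396
T = 18.396 / 7.8238 = 2.351287… → 2.35

2.35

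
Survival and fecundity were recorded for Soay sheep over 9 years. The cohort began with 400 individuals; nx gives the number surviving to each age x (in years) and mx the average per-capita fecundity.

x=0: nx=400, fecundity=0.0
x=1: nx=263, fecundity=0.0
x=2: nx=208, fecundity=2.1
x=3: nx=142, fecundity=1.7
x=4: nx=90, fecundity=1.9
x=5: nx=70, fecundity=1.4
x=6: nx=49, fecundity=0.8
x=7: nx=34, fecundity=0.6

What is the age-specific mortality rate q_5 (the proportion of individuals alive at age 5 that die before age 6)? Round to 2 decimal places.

0.30

lx = nx/n0 = nx/400: 1, 0.6575, 0.52, 0.355, 0.225, 0.175, 0.1225, 0.085
q_5 = (l_5 − l_6) / l_5 = (0.175 − 0.1225) / 0.175
     = 0.0525 / 0.175 = 0.3 → 0.30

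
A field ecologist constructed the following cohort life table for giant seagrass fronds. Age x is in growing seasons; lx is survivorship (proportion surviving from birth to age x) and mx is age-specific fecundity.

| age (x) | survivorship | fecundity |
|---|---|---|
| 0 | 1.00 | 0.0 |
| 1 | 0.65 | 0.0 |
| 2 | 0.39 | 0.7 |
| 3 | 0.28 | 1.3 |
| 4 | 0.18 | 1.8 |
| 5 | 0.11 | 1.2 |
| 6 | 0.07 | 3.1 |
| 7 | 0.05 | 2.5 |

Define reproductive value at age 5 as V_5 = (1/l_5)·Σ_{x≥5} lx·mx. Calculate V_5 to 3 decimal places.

4.309

lx·mx for x ≥ 5: 0.132, 0.217, 0.125 → sum = 0.474
V_5 = 0.474 / l_5 = 0.474 / 0.11 = 4.309091… → 4.309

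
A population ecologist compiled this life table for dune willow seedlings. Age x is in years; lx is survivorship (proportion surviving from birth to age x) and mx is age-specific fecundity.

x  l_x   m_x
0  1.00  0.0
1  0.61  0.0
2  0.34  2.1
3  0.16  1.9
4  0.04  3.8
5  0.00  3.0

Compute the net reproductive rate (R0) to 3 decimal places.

1.170

lx·mx by age: 0, 0, 0.714, 0.304, 0.152, 0
R0 = Σ lx·mx = 1.17 → 1.170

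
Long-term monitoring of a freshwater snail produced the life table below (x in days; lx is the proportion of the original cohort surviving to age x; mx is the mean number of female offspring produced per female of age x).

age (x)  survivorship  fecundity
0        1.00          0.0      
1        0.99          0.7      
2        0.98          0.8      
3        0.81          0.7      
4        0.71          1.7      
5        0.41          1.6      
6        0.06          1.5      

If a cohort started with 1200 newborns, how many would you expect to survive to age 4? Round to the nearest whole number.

852

Expected survivors = N0 · l_4 = 1200 × 0.71 = 852 → 852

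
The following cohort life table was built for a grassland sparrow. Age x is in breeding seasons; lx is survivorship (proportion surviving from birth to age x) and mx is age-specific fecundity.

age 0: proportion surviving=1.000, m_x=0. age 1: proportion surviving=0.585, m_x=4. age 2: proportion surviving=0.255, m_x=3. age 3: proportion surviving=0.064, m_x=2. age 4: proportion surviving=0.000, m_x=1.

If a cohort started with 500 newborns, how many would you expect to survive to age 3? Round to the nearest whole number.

32

Expected survivors = N0 · l_3 = 500 × 0.064 = 32 → 32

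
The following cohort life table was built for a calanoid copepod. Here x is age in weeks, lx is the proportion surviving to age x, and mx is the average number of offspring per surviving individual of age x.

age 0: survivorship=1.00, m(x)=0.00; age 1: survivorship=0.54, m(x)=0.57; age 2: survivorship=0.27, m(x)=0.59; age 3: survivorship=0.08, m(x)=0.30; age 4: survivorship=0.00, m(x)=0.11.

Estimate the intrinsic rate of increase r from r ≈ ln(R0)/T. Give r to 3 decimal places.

-0.500

R0 = Σ lx·mx = 0 + 0.3078 + 0.1593 + 0.024 + 0 = 0.4911
Σ x·lx·mx = 0.6984; T = 0.6984/0.4911 = 1.42211…
r ≈ ln(R0)/T = ln(0.4911)/1.42211… = -0.50004… → -0.500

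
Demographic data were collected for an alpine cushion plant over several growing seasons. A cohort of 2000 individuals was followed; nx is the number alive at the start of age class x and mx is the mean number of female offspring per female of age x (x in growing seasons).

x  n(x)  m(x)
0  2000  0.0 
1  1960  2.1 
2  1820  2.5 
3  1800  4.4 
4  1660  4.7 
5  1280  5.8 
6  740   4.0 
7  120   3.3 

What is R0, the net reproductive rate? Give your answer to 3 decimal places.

17.584

lx = nx/n0 = nx/2000: 1, 0.98, 0.91, 0.9, 0.83, 0.64, 0.37, 0.06
lx·mx by age: 0, 2.058, 2.275, 3.96, 3.901, 3.712, 1.48, 0.198
R0 = Σ lx·mx = 17.584 → 17.584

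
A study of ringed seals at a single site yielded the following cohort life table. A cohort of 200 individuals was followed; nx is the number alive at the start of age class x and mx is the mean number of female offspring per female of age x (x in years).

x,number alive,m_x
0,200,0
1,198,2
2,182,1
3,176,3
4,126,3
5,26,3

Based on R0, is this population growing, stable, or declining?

growing

lx = nx/n0 = nx/200: 1, 0.99, 0.91, 0.88, 0.63, 0.13
R0 = Σ lx·mx = 0 + 1.98 + 0.91 + 2.64 + 1.89 + 0.39 = 7.81
R0 > 1, so the population is growing.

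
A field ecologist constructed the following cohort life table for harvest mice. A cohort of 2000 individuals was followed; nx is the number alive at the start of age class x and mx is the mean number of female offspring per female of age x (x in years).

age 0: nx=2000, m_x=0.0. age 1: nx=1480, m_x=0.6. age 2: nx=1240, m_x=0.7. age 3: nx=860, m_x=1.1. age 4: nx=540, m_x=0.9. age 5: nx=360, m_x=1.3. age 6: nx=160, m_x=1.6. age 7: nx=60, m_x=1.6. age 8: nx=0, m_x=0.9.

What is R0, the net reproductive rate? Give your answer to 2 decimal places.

lx = nx/n0 = nx/2000: 1, 0.74, 0.62, 0.43, 0.27, 0.18, 0.08, 0.03, 0
lx·mx by age: 0, 0.444, 0.434, 0.473, 0.243, 0.234, 0.128, 0.048, 0
R0 = Σ lx·mx = 2.004 → 2.00

2.00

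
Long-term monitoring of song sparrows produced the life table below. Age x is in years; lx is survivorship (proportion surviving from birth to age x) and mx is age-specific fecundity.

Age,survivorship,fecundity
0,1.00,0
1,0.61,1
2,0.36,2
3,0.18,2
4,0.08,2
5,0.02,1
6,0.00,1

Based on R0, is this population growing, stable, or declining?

R0 = Σ lx·mx = 0 + 0.61 + 0.72 + 0.36 + 0.16 + 0.02 + 0 = 1.87
R0 > 1, so the population is growing.

growing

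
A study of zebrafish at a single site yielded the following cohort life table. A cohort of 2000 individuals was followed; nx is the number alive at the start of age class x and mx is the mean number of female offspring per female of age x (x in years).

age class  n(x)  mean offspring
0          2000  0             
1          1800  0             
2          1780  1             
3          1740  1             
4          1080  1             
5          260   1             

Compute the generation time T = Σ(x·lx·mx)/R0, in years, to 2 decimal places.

lx = nx/n0 = nx/2000: 1, 0.9, 0.89, 0.87, 0.54, 0.13
lx·mx: 0, 0, 0.89, 0.87, 0.54, 0.13 → R0 = 2.43
x·lx·mx: 0, 0, 1.78, 2.61, 2.16, 0.65 → Σ = 7.2
T = 7.2 / 2.43 = 2.962963… → 2.96

2.96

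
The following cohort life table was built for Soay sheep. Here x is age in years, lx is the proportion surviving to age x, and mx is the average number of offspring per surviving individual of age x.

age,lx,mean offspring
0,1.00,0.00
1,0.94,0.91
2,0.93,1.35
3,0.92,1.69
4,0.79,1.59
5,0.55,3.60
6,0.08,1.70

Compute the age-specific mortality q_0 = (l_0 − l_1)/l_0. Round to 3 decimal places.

q_0 = (l_0 − l_1) / l_0 = (1 − 0.94) / 1
     = 0.06 / 1 = 0.06 → 0.060

0.060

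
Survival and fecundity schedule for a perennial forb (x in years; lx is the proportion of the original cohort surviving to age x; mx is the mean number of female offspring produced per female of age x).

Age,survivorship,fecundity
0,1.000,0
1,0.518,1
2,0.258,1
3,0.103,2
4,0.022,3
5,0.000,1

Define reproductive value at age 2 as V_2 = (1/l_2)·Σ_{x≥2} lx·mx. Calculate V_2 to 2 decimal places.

2.05

lx·mx for x ≥ 2: 0.258, 0.206, 0.066, 0 → sum = 0.53
V_2 = 0.53 / l_2 = 0.53 / 0.258 = 2.054264… → 2.05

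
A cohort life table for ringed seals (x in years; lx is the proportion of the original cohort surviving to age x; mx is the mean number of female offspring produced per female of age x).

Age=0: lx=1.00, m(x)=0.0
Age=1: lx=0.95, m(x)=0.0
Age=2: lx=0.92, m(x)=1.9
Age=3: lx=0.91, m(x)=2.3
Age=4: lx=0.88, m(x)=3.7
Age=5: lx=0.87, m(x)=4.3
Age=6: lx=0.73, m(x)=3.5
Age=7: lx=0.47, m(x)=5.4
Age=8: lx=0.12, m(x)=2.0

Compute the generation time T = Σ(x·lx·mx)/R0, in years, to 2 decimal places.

lx·mx: 0, 0, 1.748, 2.093, 3.256, 3.741, 2.555, 2.538, 0.24 → R0 = 16.171
x·lx·mx: 0, 0, 3.496, 6.279, 13.024, 18.705, 15.33, 17.766, 1.92 → Σ = 76.52
T = 76.52 / 16.171 = 4.731928… → 4.73

4.73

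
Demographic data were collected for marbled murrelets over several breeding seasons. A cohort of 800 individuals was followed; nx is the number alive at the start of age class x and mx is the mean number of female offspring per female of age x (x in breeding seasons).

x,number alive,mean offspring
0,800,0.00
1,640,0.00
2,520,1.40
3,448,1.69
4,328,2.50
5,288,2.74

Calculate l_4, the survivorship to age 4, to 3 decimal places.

l_4 = n_4/n_0 = 328/800 = 0.41 → 0.410

0.410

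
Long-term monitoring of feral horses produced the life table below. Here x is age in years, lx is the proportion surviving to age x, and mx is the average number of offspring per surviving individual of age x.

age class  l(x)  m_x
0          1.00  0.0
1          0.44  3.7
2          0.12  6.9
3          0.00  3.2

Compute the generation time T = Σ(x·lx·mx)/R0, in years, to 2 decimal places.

1.34

lx·mx: 0, 1.628, 0.828, 0 → R0 = 2.456
x·lx·mx: 0, 1.628, 1.656, 0 → Σ = 3.284
T = 3.284 / 2.456 = 1.337134… → 1.34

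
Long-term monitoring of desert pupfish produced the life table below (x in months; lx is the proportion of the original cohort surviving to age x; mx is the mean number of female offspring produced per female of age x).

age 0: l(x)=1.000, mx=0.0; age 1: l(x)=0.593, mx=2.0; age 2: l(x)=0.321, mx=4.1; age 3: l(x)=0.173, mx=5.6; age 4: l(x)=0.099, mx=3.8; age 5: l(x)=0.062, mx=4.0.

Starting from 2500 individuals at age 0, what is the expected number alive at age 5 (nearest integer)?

Expected survivors = N0 · l_5 = 2500 × 0.062 = 155 → 155

155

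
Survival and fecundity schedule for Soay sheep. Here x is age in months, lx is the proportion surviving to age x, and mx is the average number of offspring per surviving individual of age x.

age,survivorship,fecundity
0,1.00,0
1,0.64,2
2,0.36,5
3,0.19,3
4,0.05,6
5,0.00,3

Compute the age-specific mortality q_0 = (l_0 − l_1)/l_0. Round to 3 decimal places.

q_0 = (l_0 − l_1) / l_0 = (1 − 0.64) / 1
     = 0.36 / 1 = 0.36 → 0.360

0.360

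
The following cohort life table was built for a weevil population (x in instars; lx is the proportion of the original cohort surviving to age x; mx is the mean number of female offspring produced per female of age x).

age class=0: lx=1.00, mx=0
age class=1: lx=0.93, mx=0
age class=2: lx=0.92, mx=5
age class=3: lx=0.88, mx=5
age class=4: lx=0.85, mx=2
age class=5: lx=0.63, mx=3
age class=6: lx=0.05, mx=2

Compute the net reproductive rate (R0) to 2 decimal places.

lx·mx by age: 0, 0, 4.6, 4.4, 1.7, 1.89, 0.1
R0 = Σ lx·mx = 12.69 → 12.69

12.69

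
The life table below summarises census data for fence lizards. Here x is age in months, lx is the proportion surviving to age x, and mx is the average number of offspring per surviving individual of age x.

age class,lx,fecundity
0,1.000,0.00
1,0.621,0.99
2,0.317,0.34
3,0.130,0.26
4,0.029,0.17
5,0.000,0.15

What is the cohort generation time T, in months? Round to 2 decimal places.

lx·mx: 0, 0.61479, 0.10778, 0.0338, 0.00493, 0 → R0 = 0.7613
x·lx·mx: 0, 0.61479, 0.21556, 0.1014, 0.01972, 0 → Σ = 0.95147
T = 0.95147 / 0.7613 = 1.249796… → 1.25

1.25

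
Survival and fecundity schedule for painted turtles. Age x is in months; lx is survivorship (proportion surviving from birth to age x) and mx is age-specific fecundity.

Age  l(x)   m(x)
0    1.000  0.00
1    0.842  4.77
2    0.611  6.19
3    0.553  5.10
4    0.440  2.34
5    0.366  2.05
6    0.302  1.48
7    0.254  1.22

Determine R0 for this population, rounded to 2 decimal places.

lx·mx by age: 0, 4.01634, 3.78209, 2.8203, 1.0296, 0.7503, 0.44696, 0.30988
R0 = Σ lx·mx = 13.15547 → 13.16

13.16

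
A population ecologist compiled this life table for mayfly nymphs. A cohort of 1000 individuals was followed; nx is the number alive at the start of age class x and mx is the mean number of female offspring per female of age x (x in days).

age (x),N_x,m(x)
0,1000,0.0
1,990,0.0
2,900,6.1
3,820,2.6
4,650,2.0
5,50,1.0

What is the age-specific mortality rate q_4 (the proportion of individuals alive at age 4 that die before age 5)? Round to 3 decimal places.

lx = nx/n0 = nx/1000: 1, 0.99, 0.9, 0.82, 0.65, 0.05
q_4 = (l_4 − l_5) / l_4 = (0.65 − 0.05) / 0.65
     = 0.6 / 0.65 = 0.923077… → 0.923

0.923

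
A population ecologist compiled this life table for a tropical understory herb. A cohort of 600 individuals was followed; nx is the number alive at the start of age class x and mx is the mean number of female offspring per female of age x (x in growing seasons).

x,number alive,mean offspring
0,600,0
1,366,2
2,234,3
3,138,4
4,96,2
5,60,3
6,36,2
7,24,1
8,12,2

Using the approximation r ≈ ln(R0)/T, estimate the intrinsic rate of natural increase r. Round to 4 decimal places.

lx = nx/n0 = nx/600: 1, 0.61, 0.39, 0.23, 0.16, 0.1, 0.06, 0.04, 0.02
R0 = Σ lx·mx = 0 + 1.22 + 1.17 + 0.92 + 0.32 + 0.3 + 0.12 + 0.04 + 0.04 = 4.13
Σ x·lx·mx = 10.42; T = 10.42/4.13 = 2.523…
r ≈ ln(R0)/T = ln(4.13)/2.523… = 0.562139… → 0.5621

0.5621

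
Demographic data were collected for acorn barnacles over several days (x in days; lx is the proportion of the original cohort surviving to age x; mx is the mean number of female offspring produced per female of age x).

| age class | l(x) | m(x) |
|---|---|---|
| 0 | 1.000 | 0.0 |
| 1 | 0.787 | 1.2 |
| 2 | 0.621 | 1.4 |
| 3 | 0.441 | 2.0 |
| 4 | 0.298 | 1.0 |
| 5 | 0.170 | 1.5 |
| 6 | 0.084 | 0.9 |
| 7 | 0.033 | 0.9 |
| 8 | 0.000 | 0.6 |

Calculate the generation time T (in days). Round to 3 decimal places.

2.522

lx·mx: 0, 0.9444, 0.8694, 0.882, 0.298, 0.255, 0.0756, 0.0297, 0 → R0 = 3.3541
x·lx·mx: 0, 0.9444, 1.7388, 2.646, 1.192, 1.275, 0.4536, 0.2079, 0 → Σ = 8.4577
T = 8.4577 / 3.3541 = 2.5216… → 2.522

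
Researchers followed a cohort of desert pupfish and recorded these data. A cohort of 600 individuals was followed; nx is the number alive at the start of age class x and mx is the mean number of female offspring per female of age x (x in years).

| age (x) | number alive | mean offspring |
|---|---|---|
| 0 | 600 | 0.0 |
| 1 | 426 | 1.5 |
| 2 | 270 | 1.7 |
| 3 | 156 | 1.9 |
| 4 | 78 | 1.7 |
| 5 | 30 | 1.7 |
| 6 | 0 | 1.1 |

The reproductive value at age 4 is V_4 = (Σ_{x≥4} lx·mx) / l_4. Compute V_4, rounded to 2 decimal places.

lx = nx/n0 = nx/600: 1, 0.71, 0.45, 0.26, 0.13, 0.05, 0
lx·mx for x ≥ 4: 0.221, 0.085, 0 → sum = 0.306
V_4 = 0.306 / l_4 = 0.306 / 0.13 = 2.353846… → 2.35

2.35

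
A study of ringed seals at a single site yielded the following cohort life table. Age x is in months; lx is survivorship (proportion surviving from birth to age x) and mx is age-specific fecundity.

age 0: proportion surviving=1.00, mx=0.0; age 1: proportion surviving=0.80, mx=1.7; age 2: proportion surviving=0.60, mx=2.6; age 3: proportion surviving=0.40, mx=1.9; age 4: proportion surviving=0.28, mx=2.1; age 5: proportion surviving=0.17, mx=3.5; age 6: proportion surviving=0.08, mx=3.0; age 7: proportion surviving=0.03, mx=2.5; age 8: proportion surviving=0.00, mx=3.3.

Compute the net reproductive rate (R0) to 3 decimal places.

lx·mx by age: 0, 1.36, 1.56, 0.76, 0.588, 0.595, 0.24, 0.075, 0
R0 = Σ lx·mx = 5.178 → 5.178

5.178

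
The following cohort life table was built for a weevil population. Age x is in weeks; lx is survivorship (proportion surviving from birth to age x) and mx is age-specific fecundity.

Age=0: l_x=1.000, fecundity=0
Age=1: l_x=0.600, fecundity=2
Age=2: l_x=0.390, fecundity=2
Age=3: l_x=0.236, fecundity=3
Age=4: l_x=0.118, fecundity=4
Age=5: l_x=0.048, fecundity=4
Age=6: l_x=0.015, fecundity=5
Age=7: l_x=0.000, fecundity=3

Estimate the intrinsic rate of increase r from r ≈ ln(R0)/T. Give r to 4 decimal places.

0.5159

R0 = Σ lx·mx = 0 + 1.2 + 0.78 + 0.708 + 0.472 + 0.192 + 0.075 + 0 = 3.427
Σ x·lx·mx = 8.182; T = 8.182/3.427 = 2.38751…
r ≈ ln(R0)/T = ln(3.427)/2.38751… = 0.515887… → 0.5159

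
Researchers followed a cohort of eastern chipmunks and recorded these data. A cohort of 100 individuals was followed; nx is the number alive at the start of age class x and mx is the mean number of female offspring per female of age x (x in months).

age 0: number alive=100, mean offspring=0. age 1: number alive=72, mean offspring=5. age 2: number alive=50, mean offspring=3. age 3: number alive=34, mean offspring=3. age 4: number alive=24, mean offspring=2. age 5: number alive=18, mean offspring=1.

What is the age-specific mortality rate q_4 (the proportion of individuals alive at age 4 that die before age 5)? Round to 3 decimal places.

0.250

lx = nx/n0 = nx/100: 1, 0.72, 0.5, 0.34, 0.24, 0.18
q_4 = (l_4 − l_5) / l_4 = (0.24 − 0.18) / 0.24
     = 0.06 / 0.24 = 0.25 → 0.250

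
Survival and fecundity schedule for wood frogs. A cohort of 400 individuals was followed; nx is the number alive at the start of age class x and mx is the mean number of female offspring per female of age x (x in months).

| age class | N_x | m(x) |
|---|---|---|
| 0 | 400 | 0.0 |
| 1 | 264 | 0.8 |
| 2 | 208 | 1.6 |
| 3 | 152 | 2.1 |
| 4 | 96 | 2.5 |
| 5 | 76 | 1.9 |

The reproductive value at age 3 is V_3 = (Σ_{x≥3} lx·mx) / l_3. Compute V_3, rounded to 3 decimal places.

4.629

lx = nx/n0 = nx/400: 1, 0.66, 0.52, 0.38, 0.24, 0.19
lx·mx for x ≥ 3: 0.798, 0.6, 0.361 → sum = 1.759
V_3 = 1.759 / l_3 = 1.759 / 0.38 = 4.628947… → 4.629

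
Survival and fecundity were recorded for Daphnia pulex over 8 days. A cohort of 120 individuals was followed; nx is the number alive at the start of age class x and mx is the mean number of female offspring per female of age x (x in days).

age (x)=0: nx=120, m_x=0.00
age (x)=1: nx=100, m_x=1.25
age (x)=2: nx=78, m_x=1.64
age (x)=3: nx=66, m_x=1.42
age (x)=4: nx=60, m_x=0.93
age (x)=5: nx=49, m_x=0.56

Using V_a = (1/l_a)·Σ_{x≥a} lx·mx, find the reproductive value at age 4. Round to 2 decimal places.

1.39

lx = nx/n0 = nx/120: 1, 0.83333…, 0.65, 0.55, 0.5, 0.40833…
lx·mx for x ≥ 4: 0.465, 0.228667… → sum = 0.693667…
V_4 = 0.693667… / l_4 = 0.693667… / 0.5 = 1.387333… → 1.39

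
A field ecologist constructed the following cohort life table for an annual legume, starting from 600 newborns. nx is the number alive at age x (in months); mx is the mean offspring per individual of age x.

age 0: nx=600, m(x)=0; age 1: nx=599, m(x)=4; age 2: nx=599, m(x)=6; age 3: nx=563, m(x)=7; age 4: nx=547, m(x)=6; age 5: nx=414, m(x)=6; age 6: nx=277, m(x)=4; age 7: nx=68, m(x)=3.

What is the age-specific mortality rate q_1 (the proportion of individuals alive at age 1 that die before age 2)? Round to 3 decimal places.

lx = nx/n0 = nx/600: 1, 0.99833…, 0.99833…, 0.93833…, 0.91167…, 0.69, 0.46167…, 0.11333…
q_1 = (l_1 − l_2) / l_1 = (0.998333… − 0.998333…) / 0.998333…
     = 0 / 0.998333… = 0 → 0.000

0.000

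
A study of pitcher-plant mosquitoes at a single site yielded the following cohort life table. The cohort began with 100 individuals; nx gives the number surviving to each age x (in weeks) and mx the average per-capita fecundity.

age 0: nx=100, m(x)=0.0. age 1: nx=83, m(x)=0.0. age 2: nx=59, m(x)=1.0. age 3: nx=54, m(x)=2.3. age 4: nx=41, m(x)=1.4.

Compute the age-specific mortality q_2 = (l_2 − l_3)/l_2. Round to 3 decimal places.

lx = nx/n0 = nx/100: 1, 0.83, 0.59, 0.54, 0.41
q_2 = (l_2 − l_3) / l_2 = (0.59 − 0.54) / 0.59
     = 0.05 / 0.59 = 0.084746… → 0.085

0.085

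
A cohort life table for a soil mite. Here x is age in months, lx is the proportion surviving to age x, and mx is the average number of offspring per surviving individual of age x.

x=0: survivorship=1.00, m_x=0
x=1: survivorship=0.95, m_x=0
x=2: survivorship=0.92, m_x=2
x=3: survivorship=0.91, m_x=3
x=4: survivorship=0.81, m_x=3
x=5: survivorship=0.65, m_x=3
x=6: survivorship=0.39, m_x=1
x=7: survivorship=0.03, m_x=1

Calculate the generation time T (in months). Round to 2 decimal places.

3.62

lx·mx: 0, 0, 1.84, 2.73, 2.43, 1.95, 0.39, 0.03 → R0 = 9.37
x·lx·mx: 0, 0, 3.68, 8.19, 9.72, 9.75, 2.34, 0.21 → Σ = 33.89
T = 33.89 / 9.37 = 3.616862… → 3.62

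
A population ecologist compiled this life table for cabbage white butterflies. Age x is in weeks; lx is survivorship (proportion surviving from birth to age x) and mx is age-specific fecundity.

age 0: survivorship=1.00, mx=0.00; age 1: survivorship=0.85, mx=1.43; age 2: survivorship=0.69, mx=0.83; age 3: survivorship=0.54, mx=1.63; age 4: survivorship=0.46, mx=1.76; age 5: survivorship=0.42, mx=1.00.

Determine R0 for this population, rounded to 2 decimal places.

3.90

lx·mx by age: 0, 1.2155, 0.5727, 0.8802, 0.8096, 0.42
R0 = Σ lx·mx = 3.898 → 3.90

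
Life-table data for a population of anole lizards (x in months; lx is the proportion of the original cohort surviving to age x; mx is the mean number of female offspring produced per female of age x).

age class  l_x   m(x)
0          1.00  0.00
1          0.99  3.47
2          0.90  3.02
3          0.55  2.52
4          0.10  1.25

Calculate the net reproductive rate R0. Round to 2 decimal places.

7.66

lx·mx by age: 0, 3.4353, 2.718, 1.386, 0.125
R0 = Σ lx·mx = 7.6643 → 7.66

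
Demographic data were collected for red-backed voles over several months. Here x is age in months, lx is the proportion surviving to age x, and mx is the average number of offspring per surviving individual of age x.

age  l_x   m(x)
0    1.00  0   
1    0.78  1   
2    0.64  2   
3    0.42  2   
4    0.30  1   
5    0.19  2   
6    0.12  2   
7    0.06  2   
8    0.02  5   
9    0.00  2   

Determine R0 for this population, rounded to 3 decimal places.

lx·mx by age: 0, 0.78, 1.28, 0.84, 0.3, 0.38, 0.24, 0.12, 0.1, 0
R0 = Σ lx·mx = 4.04 → 4.040

4.040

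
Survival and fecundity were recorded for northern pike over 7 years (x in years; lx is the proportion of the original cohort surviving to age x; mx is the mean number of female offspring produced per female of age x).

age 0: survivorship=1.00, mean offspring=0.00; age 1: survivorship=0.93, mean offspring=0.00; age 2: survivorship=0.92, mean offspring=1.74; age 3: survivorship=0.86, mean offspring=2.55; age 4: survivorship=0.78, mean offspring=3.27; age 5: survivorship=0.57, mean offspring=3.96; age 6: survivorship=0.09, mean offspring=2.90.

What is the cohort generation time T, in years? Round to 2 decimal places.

3.70

lx·mx: 0, 0, 1.6008, 2.193, 2.5506, 2.2572, 0.261 → R0 = 8.8626
x·lx·mx: 0, 0, 3.2016, 6.579, 10.2024, 11.286, 1.566 → Σ = 32.835
T = 32.835 / 8.8626 = 3.704895… → 3.70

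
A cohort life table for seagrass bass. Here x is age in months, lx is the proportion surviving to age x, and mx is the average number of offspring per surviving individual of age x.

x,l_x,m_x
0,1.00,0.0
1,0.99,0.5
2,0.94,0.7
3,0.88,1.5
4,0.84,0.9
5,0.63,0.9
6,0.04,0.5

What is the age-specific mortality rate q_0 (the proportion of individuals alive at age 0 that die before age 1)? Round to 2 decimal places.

0.01

q_0 = (l_0 − l_1) / l_0 = (1 − 0.99) / 1
     = 0.01 / 1 = 0.01 → 0.01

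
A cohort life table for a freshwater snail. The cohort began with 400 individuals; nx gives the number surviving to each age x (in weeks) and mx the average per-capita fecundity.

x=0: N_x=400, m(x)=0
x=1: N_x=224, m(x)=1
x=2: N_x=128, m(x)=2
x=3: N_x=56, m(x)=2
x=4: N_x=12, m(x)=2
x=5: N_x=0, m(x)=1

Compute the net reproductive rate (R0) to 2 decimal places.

1.54

lx = nx/n0 = nx/400: 1, 0.56, 0.32, 0.14, 0.03, 0
lx·mx by age: 0, 0.56, 0.64, 0.28, 0.06, 0
R0 = Σ lx·mx = 1.54 → 1.54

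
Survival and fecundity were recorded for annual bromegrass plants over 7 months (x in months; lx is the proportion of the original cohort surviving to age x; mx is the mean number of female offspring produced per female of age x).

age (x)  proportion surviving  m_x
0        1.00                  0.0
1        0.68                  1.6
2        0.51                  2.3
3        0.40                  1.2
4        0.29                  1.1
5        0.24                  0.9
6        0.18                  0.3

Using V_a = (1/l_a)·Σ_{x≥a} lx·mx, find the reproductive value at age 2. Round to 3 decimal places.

4.396

lx·mx for x ≥ 2: 1.173, 0.48, 0.319, 0.216, 0.054 → sum = 2.242
V_2 = 2.242 / l_2 = 2.242 / 0.51 = 4.396078… → 4.396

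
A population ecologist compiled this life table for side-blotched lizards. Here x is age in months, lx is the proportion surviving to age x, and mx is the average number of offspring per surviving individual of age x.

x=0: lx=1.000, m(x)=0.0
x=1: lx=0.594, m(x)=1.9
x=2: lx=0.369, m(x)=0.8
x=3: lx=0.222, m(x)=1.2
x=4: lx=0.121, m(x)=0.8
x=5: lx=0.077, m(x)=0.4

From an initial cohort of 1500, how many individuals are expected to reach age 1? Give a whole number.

891

Expected survivors = N0 · l_1 = 1500 × 0.594 = 891 → 891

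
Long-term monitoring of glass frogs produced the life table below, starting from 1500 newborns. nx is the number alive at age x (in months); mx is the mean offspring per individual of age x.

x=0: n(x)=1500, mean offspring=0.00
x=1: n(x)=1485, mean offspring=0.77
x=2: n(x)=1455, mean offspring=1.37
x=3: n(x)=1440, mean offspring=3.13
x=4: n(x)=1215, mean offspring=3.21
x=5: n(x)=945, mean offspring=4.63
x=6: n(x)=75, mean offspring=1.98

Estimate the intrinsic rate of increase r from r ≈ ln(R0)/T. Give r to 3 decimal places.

0.668

lx = nx/n0 = nx/1500: 1, 0.99, 0.97, 0.96, 0.81, 0.63, 0.05
R0 = Σ lx·mx = 0 + 0.7623 + 1.3289 + 3.0048 + 2.6001 + 2.9169 + 0.099 = 10.712
Σ x·lx·mx = 38.0134; T = 38.0134/10.712 = 3.54867…
r ≈ ln(R0)/T = ln(10.712)/3.54867… = 0.66824… → 0.668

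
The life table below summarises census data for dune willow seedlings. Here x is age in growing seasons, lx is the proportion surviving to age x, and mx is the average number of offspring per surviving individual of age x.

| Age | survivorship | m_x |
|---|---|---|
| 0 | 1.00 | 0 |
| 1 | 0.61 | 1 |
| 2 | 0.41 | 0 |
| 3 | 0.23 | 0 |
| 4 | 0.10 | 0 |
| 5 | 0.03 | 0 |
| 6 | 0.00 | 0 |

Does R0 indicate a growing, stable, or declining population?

declining

R0 = Σ lx·mx = 0 + 0.61 + 0 + 0 + 0 + 0 + 0 = 0.61
R0 < 1, so the population is declining.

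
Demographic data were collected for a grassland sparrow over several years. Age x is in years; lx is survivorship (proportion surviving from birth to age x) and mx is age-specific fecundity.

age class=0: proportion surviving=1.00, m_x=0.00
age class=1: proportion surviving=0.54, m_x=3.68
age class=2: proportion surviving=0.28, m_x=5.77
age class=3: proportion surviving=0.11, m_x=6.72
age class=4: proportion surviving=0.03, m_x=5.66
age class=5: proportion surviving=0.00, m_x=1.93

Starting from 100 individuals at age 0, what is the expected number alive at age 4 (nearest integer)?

Expected survivors = N0 · l_4 = 100 × 0.03 = 3 → 3

3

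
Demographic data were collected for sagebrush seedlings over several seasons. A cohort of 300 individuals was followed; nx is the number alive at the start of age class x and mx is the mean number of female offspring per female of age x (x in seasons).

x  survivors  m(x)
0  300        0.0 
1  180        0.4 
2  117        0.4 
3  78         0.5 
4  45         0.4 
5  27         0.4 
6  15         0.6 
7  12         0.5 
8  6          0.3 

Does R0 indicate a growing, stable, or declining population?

lx = nx/n0 = nx/300: 1, 0.6, 0.39, 0.26, 0.15, 0.09, 0.05, 0.04, 0.02
R0 = Σ lx·mx = 0 + 0.24 + 0.156 + 0.13 + 0.06 + 0.036 + 0.03 + 0.02 + 0.006 = 0.678
R0 < 1, so the population is declining.

declining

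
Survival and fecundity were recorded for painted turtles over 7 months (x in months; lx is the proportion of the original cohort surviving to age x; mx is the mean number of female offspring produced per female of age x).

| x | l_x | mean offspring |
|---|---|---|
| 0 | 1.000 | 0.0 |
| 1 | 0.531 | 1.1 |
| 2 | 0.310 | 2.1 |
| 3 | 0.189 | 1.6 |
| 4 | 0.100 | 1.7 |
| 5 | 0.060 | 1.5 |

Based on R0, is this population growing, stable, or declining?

growing

R0 = Σ lx·mx = 0 + 0.5841 + 0.651 + 0.3024 + 0.17 + 0.09 = 1.7975
R0 > 1, so the population is growing.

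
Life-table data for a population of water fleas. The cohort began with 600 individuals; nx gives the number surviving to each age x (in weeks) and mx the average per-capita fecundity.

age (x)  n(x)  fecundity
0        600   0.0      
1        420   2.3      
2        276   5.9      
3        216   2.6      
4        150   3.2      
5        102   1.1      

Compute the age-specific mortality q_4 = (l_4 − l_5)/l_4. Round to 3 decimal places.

lx = nx/n0 = nx/600: 1, 0.7, 0.46, 0.36, 0.25, 0.17
q_4 = (l_4 − l_5) / l_4 = (0.25 − 0.17) / 0.25
     = 0.08 / 0.25 = 0.32 → 0.320

0.320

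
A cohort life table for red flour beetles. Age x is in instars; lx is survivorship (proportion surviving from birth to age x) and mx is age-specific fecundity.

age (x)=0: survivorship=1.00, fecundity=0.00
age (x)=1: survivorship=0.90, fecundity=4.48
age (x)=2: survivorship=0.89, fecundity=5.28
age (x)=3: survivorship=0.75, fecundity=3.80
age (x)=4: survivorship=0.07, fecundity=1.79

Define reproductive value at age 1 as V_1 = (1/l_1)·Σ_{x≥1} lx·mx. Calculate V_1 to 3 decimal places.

13.007

lx·mx for x ≥ 1: 4.032, 4.6992, 2.85, 0.1253 → sum = 11.7065
V_1 = 11.7065 / l_1 = 11.7065 / 0.9 = 13.007222… → 13.007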